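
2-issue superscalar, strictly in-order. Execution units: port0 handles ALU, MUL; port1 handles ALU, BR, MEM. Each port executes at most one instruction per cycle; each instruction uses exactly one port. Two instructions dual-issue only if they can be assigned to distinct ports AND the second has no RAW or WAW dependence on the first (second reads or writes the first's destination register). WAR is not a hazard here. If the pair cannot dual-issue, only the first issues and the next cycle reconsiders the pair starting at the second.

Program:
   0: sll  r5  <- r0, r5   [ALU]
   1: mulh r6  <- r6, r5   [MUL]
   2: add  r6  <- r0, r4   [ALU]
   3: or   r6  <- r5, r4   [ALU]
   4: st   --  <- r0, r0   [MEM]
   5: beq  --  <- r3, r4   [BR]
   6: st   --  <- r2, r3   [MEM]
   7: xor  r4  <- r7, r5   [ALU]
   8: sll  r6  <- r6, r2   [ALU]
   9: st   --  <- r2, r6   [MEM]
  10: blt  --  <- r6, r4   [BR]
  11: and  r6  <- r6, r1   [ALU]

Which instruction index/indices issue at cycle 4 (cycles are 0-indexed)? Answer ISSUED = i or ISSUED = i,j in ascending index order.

0. sll.ALU @i0  | RAW r5
1. mulh.MUL @i1  | WAW r6
2. add.ALU @i2  | WAW r6
3. or.ALU st.MEM @i3+i4  | dual
4. beq.BR @i5  | no-port BR/MEM
5. st.MEM xor.ALU @i6+i7  | dual
6. sll.ALU @i8  | RAW r6
7. st.MEM @i9  | no-port MEM/BR
8. blt.BR and.ALU @i10+i11  | dual

ISSUED = 5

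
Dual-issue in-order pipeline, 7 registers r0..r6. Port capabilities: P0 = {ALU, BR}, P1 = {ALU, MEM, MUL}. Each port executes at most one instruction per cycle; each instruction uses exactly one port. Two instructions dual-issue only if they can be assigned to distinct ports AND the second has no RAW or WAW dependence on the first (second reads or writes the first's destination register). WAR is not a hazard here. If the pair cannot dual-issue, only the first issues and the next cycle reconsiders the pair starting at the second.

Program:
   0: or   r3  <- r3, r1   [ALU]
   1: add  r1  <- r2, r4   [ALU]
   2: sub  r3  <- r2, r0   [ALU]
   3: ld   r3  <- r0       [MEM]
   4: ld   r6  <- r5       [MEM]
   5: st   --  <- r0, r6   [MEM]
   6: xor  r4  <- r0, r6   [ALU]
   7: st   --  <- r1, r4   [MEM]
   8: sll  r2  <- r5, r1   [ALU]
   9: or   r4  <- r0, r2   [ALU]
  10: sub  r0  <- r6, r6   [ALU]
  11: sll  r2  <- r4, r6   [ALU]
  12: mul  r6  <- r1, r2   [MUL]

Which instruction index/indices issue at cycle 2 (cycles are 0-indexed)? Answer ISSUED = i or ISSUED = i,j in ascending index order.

ISSUED = 3

  cy0 -> i0/i1 (or.ALU+add.ALU) 2-wide
  cy1 -> i2 (sub.ALU) WAW r3
  cy2 -> i3 (ld.MEM) no-port MEM/MEM
  cy3 -> i4 (ld.MEM) no-port MEM/MEM
  cy4 -> i5/i6 (st.MEM+xor.ALU) 2-wide
  cy5 -> i7/i8 (st.MEM+sll.ALU) 2-wide
  cy6 -> i9/i10 (or.ALU+sub.ALU) 2-wide
  cy7 -> i11 (sll.ALU) RAW r2
  cy8 -> i12 (mul.MUL) tail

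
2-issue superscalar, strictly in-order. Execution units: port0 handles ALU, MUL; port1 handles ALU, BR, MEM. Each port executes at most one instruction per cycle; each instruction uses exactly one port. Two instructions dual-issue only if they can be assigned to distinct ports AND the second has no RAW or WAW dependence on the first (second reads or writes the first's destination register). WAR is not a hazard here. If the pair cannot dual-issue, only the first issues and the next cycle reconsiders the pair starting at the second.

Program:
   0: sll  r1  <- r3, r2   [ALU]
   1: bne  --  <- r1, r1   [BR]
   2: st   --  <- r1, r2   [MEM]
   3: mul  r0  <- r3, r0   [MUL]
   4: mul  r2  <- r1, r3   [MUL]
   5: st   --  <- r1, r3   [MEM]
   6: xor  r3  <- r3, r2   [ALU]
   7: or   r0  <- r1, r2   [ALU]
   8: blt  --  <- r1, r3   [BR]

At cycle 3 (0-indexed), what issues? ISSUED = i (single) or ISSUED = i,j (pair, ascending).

ISSUED = 4,5

c0: i0 sll  RAW r1
c1: i1 bne  no-port BR/MEM
c2: i2&i3 st+mul  pair
c3: i4&i5 mul+st  pair
c4: i6&i7 xor+or  pair
c5: i8 blt  tail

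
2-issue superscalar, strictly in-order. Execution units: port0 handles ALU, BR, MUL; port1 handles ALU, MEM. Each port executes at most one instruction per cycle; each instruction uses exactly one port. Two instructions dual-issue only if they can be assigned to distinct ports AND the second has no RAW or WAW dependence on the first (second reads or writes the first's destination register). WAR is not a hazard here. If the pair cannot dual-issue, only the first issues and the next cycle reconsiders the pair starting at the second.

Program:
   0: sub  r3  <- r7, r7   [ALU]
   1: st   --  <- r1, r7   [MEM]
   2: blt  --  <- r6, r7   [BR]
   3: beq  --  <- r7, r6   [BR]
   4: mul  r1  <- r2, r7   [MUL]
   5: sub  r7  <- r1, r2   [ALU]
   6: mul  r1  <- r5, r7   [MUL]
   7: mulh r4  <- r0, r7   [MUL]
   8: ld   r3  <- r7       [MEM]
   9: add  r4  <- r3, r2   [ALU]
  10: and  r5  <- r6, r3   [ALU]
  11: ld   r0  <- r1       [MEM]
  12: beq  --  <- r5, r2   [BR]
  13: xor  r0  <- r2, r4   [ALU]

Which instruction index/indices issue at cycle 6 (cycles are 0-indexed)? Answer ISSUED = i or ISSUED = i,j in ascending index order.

[0] i0,i1  sub.ALU/st.MEM  -- dual
[1] i2  blt.BR  -- no-port BR/BR
[2] i3  beq.BR  -- no-port BR/MUL
[3] i4  mul.MUL  -- RAW r1
[4] i5  sub.ALU  -- RAW r7
[5] i6  mul.MUL  -- no-port MUL/MUL
[6] i7,i8  mulh.MUL/ld.MEM  -- dual
[7] i9,i10  add.ALU/and.ALU  -- dual
[8] i11,i12  ld.MEM/beq.BR  -- dual
[9] i13  xor.ALU  -- tail

ISSUED = 7,8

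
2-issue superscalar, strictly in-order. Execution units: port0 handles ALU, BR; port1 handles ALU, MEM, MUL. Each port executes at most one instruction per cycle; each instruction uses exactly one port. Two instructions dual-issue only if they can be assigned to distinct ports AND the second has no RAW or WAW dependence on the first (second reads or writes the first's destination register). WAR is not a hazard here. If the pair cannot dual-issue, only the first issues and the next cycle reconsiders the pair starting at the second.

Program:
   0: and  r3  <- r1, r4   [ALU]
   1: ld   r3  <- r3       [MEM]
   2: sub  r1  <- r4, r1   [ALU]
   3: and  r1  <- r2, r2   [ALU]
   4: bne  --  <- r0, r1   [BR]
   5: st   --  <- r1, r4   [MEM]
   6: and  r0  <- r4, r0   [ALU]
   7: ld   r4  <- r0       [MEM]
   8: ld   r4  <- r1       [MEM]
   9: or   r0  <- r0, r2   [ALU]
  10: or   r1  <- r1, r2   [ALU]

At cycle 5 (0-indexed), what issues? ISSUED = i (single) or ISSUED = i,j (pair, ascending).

[0] i0  and.ALU  -- RAW+WAW r3
[1] i1/i2  ld.MEM;sub.ALU  -- 2-wide
[2] i3  and.ALU  -- RAW r1
[3] i4/i5  bne.BR;st.MEM  -- 2-wide
[4] i6  and.ALU  -- RAW r0
[5] i7  ld.MEM  -- no-port MEM/MEM
[6] i8/i9  ld.MEM;or.ALU  -- 2-wide
[7] i10  or.ALU  -- tail

ISSUED = 7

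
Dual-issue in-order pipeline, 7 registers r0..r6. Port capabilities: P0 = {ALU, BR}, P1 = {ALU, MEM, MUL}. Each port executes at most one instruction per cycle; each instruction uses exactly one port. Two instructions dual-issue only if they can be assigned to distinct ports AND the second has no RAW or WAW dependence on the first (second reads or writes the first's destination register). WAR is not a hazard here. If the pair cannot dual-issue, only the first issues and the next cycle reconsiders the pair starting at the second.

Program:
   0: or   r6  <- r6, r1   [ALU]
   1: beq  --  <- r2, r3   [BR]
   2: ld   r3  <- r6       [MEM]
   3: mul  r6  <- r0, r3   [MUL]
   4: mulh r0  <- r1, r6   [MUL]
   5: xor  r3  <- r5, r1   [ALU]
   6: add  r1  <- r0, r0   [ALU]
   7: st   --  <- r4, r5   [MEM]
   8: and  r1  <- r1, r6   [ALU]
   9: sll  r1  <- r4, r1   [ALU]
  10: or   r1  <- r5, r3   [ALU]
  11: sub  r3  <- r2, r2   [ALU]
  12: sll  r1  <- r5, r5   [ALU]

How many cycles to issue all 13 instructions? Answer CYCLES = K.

CYCLES = 9

0. or.ALU;beq.BR @i0&i1  | pair
1. ld.MEM @i2  | no-port MEM/MUL
2. mul.MUL @i3  | no-port MUL/MUL
3. mulh.MUL;xor.ALU @i4&i5  | pair
4. add.ALU;st.MEM @i6&i7  | pair
5. and.ALU @i8  | RAW+WAW r1
6. sll.ALU @i9  | WAW r1
7. or.ALU;sub.ALU @i10&i11  | pair
8. sll.ALU @i12  | tail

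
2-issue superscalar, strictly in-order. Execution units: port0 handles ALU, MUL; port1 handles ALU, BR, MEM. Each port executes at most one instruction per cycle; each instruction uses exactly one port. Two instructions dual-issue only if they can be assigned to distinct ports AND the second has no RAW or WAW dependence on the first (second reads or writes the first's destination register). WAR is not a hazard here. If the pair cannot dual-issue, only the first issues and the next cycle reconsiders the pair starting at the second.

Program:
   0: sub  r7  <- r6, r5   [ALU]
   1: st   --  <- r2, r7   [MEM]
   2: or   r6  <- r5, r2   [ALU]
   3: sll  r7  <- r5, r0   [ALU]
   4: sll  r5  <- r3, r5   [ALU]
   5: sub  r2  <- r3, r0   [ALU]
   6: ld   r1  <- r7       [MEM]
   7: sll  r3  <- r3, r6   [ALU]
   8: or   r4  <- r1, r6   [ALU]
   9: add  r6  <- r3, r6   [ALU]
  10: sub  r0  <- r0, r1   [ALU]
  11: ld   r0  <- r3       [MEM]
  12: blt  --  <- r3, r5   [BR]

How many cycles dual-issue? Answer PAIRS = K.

PAIRS = 5

0. sub @i0  | RAW r7
1. st;or @i1/i2  | 2-wide
2. sll;sll @i3/i4  | 2-wide
3. sub;ld @i5/i6  | 2-wide
4. sll;or @i7/i8  | 2-wide
5. add;sub @i9/i10  | 2-wide
6. ld @i11  | no-port MEM/BR
7. blt @i12  | tail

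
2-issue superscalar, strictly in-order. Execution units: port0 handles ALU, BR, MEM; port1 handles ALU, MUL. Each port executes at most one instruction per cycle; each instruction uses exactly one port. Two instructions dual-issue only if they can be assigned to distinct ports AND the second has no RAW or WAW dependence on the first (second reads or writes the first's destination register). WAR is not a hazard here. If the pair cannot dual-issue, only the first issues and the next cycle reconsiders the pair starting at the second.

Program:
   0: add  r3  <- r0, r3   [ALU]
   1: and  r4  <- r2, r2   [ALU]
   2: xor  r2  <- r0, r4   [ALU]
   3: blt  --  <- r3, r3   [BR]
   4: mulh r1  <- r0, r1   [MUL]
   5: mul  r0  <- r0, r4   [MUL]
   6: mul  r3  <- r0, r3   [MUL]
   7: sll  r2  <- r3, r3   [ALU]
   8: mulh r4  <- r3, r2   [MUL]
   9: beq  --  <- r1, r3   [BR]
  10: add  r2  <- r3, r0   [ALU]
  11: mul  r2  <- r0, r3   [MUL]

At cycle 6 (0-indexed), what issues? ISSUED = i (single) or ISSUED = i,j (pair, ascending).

c0: i0/i1 add.ALU/and.ALU  pair
c1: i2/i3 xor.ALU/blt.BR  pair
c2: i4 mulh.MUL  no-port MUL/MUL
c3: i5 mul.MUL  no-port MUL/MUL
c4: i6 mul.MUL  RAW r3
c5: i7 sll.ALU  RAW r2
c6: i8/i9 mulh.MUL/beq.BR  pair
c7: i10 add.ALU  WAW r2
c8: i11 mul.MUL  tail

ISSUED = 8,9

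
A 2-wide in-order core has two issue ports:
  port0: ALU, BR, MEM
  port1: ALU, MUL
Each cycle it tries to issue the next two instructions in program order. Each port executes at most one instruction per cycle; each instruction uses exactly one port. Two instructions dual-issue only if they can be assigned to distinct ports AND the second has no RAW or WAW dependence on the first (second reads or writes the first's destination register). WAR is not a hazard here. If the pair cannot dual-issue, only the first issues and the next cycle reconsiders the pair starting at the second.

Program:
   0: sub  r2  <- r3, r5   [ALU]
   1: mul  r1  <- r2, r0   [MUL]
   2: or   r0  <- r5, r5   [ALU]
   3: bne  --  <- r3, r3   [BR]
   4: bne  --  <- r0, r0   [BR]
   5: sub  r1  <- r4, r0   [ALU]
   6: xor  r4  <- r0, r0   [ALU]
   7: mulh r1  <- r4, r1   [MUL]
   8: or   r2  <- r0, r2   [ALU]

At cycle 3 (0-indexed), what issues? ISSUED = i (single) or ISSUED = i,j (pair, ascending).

ISSUED = 4,5

  cy0 -> i0 (sub) RAW r2
  cy1 -> i1&i2 (mul+or) 2-wide
  cy2 -> i3 (bne) no-port BR/BR
  cy3 -> i4&i5 (bne+sub) 2-wide
  cy4 -> i6 (xor) RAW r4
  cy5 -> i7&i8 (mulh+or) 2-wide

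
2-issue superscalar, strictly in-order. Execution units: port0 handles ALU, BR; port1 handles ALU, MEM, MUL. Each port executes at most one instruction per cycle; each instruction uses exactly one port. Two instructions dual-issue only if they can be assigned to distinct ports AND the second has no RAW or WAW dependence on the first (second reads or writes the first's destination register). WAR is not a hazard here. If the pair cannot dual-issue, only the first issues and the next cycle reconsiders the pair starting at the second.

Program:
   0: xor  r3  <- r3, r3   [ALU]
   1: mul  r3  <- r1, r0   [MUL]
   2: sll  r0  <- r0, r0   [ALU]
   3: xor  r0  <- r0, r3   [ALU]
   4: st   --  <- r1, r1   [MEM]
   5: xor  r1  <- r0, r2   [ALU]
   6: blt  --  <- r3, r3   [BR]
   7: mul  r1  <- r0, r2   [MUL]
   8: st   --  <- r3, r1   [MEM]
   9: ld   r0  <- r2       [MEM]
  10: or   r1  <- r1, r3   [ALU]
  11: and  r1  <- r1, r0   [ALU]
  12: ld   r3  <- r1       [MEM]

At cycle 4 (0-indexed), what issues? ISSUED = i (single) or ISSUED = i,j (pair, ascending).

ISSUED = 7

[0] i0  xor  -- WAW r3
[1] i1/i2  mul;sll  -- dual
[2] i3/i4  xor;st  -- dual
[3] i5/i6  xor;blt  -- dual
[4] i7  mul  -- no-port MUL/MEM
[5] i8  st  -- no-port MEM/MEM
[6] i9/i10  ld;or  -- dual
[7] i11  and  -- RAW r1
[8] i12  ld  -- tail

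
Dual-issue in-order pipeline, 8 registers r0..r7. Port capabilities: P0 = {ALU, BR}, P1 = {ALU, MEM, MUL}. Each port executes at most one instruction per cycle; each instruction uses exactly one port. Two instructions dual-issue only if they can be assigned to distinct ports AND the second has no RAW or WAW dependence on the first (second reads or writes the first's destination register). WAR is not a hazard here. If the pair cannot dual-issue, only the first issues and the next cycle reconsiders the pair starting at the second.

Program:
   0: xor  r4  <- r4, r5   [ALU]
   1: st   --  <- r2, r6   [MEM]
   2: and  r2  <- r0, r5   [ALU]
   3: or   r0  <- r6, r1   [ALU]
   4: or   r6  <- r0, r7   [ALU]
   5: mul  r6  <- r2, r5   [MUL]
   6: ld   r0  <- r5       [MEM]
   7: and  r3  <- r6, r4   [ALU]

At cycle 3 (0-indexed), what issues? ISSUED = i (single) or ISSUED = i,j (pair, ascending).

ISSUED = 5

c0: i0&i1 xor/st  pair
c1: i2&i3 and/or  pair
c2: i4 or  WAW r6
c3: i5 mul  no-port MUL/MEM
c4: i6&i7 ld/and  pair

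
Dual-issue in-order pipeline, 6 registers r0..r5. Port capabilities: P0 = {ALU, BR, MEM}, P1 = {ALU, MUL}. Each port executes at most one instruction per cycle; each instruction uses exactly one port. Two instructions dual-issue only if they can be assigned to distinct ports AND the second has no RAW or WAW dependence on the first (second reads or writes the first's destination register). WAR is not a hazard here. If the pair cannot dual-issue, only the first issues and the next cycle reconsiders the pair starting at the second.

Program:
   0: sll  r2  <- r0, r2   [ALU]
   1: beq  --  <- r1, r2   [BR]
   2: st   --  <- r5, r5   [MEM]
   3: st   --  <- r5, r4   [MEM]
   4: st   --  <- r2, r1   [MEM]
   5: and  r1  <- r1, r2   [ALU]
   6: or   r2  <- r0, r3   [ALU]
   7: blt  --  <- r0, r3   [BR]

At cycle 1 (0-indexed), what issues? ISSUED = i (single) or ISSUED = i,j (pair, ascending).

  cy0 -> i0 (sll) RAW r2
  cy1 -> i1 (beq) no-port BR/MEM
  cy2 -> i2 (st) no-port MEM/MEM
  cy3 -> i3 (st) no-port MEM/MEM
  cy4 -> i4/i5 (st;and) pair
  cy5 -> i6/i7 (or;blt) pair

ISSUED = 1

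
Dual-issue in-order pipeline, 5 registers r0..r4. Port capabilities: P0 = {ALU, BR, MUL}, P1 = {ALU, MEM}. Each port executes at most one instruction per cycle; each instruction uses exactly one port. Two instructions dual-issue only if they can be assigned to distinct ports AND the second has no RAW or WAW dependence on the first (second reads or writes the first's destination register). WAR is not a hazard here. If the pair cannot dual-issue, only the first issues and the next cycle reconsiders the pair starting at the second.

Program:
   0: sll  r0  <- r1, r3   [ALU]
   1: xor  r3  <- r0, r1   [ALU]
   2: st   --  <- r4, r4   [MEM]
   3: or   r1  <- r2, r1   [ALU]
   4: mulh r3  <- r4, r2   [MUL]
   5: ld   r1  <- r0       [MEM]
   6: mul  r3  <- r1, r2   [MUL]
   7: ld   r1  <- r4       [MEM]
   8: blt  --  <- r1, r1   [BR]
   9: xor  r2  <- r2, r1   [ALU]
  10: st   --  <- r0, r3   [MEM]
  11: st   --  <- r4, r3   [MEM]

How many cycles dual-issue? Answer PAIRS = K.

c0: i0 sll.ALU  RAW r0
c1: i1+i2 xor.ALU;st.MEM  2-wide
c2: i3+i4 or.ALU;mulh.MUL  2-wide
c3: i5 ld.MEM  RAW r1
c4: i6+i7 mul.MUL;ld.MEM  2-wide
c5: i8+i9 blt.BR;xor.ALU  2-wide
c6: i10 st.MEM  no-port MEM/MEM
c7: i11 st.MEM  tail

PAIRS = 4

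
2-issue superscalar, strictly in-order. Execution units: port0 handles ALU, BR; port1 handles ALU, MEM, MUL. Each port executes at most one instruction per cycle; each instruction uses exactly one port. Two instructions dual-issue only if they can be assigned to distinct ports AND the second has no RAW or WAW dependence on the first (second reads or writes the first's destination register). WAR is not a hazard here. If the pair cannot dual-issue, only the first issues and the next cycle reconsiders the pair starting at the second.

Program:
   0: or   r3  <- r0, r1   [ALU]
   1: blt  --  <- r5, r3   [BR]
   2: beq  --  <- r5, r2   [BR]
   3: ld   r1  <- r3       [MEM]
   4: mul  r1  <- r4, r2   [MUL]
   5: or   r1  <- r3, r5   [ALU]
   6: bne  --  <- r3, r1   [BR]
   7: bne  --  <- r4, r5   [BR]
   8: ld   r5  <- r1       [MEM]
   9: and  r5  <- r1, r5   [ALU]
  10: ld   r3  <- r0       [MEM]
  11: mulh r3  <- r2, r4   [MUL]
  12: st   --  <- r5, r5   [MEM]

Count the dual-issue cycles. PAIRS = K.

PAIRS = 3

[0] i0  or  -- RAW r3
[1] i1  blt  -- no-port BR/BR
[2] i2+i3  beq ld  -- 2-wide
[3] i4  mul  -- WAW r1
[4] i5  or  -- RAW r1
[5] i6  bne  -- no-port BR/BR
[6] i7+i8  bne ld  -- 2-wide
[7] i9+i10  and ld  -- 2-wide
[8] i11  mulh  -- no-port MUL/MEM
[9] i12  st  -- tail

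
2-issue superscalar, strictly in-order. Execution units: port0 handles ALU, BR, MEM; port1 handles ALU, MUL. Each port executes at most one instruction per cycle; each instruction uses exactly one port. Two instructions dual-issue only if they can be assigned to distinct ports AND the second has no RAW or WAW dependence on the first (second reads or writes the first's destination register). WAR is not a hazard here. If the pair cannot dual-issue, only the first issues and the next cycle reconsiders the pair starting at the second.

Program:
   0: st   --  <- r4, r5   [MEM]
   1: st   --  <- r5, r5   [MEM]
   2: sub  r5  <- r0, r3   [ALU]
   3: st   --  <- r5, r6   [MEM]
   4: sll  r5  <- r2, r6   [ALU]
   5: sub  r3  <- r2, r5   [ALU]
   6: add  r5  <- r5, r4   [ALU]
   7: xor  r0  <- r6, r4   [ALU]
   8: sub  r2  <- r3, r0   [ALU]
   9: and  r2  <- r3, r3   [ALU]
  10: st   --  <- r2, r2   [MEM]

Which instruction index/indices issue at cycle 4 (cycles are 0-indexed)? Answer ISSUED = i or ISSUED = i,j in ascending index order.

ISSUED = 7

c0: i0 st  no-port MEM/MEM
c1: i1&i2 st/sub  dual
c2: i3&i4 st/sll  dual
c3: i5&i6 sub/add  dual
c4: i7 xor  RAW r0
c5: i8 sub  WAW r2
c6: i9 and  RAW r2
c7: i10 st  tail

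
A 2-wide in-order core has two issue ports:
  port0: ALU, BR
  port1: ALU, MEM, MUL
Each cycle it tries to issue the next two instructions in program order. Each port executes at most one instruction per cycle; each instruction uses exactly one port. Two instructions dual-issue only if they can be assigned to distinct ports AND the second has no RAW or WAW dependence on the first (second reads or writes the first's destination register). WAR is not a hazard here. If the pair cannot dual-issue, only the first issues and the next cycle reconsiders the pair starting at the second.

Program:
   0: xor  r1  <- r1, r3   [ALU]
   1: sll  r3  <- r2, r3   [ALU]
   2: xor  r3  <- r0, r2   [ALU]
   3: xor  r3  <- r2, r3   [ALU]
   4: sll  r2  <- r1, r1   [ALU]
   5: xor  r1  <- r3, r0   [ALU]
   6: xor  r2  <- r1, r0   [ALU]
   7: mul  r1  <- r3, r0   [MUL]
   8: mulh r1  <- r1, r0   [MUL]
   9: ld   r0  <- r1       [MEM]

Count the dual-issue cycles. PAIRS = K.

c0: i0/i1 xor.ALU sll.ALU  dual
c1: i2 xor.ALU  RAW+WAW r3
c2: i3/i4 xor.ALU sll.ALU  dual
c3: i5 xor.ALU  RAW r1
c4: i6/i7 xor.ALU mul.MUL  dual
c5: i8 mulh.MUL  no-port MUL/MEM
c6: i9 ld.MEM  tail

PAIRS = 3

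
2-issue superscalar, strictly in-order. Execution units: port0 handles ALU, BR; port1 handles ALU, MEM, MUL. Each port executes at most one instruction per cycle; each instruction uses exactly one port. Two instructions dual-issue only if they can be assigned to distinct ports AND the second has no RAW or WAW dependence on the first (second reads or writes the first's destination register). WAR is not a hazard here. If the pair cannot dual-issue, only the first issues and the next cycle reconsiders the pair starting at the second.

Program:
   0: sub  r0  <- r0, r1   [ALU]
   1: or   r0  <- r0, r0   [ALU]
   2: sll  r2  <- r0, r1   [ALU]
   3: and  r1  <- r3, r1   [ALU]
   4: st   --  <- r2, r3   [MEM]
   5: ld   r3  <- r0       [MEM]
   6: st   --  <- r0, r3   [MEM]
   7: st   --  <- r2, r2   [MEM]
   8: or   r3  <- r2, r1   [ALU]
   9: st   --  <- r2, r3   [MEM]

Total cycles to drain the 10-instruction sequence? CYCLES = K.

c0: i0 sub.ALU  RAW+WAW r0
c1: i1 or.ALU  RAW r0
c2: i2/i3 sll.ALU+and.ALU  2-wide
c3: i4 st.MEM  no-port MEM/MEM
c4: i5 ld.MEM  no-port MEM/MEM
c5: i6 st.MEM  no-port MEM/MEM
c6: i7/i8 st.MEM+or.ALU  2-wide
c7: i9 st.MEM  tail

CYCLES = 8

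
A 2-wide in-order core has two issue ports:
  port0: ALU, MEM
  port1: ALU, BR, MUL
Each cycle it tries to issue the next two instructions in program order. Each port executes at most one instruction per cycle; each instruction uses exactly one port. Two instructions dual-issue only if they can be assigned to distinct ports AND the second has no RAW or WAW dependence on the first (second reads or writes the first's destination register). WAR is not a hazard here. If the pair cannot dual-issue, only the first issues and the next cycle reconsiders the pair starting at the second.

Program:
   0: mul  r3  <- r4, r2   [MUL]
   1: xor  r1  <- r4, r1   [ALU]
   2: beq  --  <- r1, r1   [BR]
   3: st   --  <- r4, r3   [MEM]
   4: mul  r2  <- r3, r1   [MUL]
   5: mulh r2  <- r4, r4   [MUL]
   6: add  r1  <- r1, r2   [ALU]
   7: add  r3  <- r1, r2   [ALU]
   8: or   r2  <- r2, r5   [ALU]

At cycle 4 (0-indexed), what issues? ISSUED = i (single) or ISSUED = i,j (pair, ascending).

  cy0 -> i0&i1 (mul.MUL/xor.ALU) dual
  cy1 -> i2&i3 (beq.BR/st.MEM) dual
  cy2 -> i4 (mul.MUL) no-port MUL/MUL
  cy3 -> i5 (mulh.MUL) RAW r2
  cy4 -> i6 (add.ALU) RAW r1
  cy5 -> i7&i8 (add.ALU/or.ALU) dual

ISSUED = 6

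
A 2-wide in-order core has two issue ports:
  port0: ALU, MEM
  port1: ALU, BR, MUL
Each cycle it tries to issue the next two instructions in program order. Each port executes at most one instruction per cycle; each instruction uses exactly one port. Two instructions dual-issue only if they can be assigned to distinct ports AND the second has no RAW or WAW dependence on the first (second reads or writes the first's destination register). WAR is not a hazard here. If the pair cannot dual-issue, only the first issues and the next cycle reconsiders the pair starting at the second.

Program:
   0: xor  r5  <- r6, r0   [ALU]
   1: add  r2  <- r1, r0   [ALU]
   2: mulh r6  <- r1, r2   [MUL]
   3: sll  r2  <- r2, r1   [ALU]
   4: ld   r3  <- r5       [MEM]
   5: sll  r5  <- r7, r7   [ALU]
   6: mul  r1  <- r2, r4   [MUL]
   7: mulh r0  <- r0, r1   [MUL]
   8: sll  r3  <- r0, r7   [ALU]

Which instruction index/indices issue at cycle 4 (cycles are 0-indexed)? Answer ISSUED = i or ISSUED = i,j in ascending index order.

ISSUED = 7

#0 head=0: xor.ALU+add.ALU i0+i1 2-wide
#1 head=2: mulh.MUL+sll.ALU i2+i3 2-wide
#2 head=4: ld.MEM+sll.ALU i4+i5 2-wide
#3 head=6: mul.MUL i6 no-port MUL/MUL
#4 head=7: mulh.MUL i7 RAW r0
#5 head=8: sll.ALU i8 tail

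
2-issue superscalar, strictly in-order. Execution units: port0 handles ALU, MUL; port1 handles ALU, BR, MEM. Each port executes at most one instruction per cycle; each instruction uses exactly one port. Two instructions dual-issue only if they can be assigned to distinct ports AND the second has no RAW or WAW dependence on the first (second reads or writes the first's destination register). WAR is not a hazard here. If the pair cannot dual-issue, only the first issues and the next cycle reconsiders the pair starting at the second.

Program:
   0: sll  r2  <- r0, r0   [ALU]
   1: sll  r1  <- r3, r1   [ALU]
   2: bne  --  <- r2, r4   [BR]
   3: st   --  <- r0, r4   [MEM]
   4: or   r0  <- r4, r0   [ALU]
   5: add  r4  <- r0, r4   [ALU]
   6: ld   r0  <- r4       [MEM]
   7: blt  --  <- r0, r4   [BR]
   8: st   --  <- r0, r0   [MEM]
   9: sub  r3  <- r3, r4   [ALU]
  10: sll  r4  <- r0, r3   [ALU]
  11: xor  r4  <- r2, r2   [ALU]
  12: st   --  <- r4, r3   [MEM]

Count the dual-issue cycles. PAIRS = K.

  cy0 -> i0,i1 (sll.ALU sll.ALU) 2-wide
  cy1 -> i2 (bne.BR) no-port BR/MEM
  cy2 -> i3,i4 (st.MEM or.ALU) 2-wide
  cy3 -> i5 (add.ALU) RAW r4
  cy4 -> i6 (ld.MEM) no-port MEM/BR
  cy5 -> i7 (blt.BR) no-port BR/MEM
  cy6 -> i8,i9 (st.MEM sub.ALU) 2-wide
  cy7 -> i10 (sll.ALU) WAW r4
  cy8 -> i11 (xor.ALU) RAW r4
  cy9 -> i12 (st.MEM) tail

PAIRS = 3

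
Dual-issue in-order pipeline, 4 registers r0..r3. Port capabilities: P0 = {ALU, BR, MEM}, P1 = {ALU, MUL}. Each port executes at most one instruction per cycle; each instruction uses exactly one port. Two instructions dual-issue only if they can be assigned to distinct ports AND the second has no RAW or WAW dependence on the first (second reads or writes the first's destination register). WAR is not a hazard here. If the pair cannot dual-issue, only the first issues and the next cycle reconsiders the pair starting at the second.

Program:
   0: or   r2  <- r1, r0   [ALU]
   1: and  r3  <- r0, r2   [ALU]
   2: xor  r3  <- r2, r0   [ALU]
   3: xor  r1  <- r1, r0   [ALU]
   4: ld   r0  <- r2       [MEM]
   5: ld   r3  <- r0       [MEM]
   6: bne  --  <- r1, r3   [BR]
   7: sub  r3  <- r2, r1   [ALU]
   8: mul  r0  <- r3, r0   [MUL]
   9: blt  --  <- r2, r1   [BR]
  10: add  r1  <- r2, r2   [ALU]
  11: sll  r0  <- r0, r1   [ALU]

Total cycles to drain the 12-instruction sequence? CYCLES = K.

CYCLES = 9

0. or @i0  | RAW r2
1. and @i1  | WAW r3
2. xor/xor @i2/i3  | 2-wide
3. ld @i4  | no-port MEM/MEM
4. ld @i5  | no-port MEM/BR
5. bne/sub @i6/i7  | 2-wide
6. mul/blt @i8/i9  | 2-wide
7. add @i10  | RAW r1
8. sll @i11  | tail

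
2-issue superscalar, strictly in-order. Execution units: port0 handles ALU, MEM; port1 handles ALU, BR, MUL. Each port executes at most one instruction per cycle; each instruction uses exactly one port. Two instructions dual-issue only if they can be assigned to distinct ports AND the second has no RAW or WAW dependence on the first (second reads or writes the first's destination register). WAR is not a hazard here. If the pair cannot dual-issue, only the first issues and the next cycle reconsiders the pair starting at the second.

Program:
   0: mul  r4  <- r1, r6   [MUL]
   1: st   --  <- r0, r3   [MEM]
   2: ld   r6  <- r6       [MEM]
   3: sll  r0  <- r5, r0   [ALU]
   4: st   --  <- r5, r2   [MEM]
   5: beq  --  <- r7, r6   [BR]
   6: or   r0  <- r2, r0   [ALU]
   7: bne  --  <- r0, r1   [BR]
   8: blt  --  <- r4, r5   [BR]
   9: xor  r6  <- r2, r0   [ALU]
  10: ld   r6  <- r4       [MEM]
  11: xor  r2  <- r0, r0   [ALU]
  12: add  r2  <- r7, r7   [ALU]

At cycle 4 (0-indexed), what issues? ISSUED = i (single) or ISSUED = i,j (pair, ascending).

#0 head=0: mul.MUL;st.MEM i0,i1 pair
#1 head=2: ld.MEM;sll.ALU i2,i3 pair
#2 head=4: st.MEM;beq.BR i4,i5 pair
#3 head=6: or.ALU i6 RAW r0
#4 head=7: bne.BR i7 no-port BR/BR
#5 head=8: blt.BR;xor.ALU i8,i9 pair
#6 head=10: ld.MEM;xor.ALU i10,i11 pair
#7 head=12: add.ALU i12 tail

ISSUED = 7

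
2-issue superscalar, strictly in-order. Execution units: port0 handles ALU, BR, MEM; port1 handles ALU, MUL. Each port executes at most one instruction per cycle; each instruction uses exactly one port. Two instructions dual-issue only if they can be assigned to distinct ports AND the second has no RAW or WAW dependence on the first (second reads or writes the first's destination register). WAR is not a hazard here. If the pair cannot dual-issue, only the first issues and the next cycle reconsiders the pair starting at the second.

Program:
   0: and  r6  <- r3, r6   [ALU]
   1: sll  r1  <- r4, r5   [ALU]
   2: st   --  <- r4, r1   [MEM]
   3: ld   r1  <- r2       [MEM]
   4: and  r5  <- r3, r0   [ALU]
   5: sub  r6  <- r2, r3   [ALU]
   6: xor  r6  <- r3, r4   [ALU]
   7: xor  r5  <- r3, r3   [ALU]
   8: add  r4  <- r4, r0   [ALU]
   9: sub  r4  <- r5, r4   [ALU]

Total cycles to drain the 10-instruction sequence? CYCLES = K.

CYCLES = 7

[0] i0+i1  and.ALU/sll.ALU  -- dual
[1] i2  st.MEM  -- no-port MEM/MEM
[2] i3+i4  ld.MEM/and.ALU  -- dual
[3] i5  sub.ALU  -- WAW r6
[4] i6+i7  xor.ALU/xor.ALU  -- dual
[5] i8  add.ALU  -- RAW+WAW r4
[6] i9  sub.ALU  -- tail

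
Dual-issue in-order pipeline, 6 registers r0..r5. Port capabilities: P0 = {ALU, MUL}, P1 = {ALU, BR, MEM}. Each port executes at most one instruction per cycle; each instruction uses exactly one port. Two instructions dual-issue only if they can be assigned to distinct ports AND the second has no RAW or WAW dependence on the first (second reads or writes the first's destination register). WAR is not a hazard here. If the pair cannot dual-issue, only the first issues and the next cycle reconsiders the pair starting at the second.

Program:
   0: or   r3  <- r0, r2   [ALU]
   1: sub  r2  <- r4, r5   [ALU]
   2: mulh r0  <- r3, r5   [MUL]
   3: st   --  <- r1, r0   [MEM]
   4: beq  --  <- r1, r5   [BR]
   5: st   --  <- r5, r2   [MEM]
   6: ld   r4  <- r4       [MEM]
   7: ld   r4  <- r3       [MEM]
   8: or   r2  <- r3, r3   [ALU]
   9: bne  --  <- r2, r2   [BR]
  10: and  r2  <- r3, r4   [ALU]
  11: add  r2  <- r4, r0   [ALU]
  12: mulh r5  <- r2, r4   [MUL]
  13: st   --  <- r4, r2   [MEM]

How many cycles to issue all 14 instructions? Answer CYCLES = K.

t=0 i0+i1:or/sub ; dual
t=1 i2:mulh ; RAW r0
t=2 i3:st ; no-port MEM/BR
t=3 i4:beq ; no-port BR/MEM
t=4 i5:st ; no-port MEM/MEM
t=5 i6:ld ; no-port MEM/MEM
t=6 i7+i8:ld/or ; dual
t=7 i9+i10:bne/and ; dual
t=8 i11:add ; RAW r2
t=9 i12+i13:mulh/st ; dual

CYCLES = 10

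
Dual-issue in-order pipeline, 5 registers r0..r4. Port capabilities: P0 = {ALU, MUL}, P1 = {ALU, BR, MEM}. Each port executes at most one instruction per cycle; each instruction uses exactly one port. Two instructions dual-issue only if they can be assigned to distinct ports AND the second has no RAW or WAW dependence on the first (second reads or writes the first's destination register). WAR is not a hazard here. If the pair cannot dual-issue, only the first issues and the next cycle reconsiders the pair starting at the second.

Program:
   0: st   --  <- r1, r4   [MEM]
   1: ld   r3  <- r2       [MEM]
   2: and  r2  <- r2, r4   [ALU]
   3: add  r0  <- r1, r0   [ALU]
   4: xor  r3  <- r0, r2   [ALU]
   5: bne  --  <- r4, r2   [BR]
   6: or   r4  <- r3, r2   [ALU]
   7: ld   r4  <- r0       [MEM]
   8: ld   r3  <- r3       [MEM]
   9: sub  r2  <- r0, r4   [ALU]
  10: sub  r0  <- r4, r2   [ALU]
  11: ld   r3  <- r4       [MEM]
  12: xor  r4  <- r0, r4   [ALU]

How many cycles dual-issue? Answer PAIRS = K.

  cy0 -> i0 (st.MEM) no-port MEM/MEM
  cy1 -> i1,i2 (ld.MEM and.ALU) pair
  cy2 -> i3 (add.ALU) RAW r0
  cy3 -> i4,i5 (xor.ALU bne.BR) pair
  cy4 -> i6 (or.ALU) WAW r4
  cy5 -> i7 (ld.MEM) no-port MEM/MEM
  cy6 -> i8,i9 (ld.MEM sub.ALU) pair
  cy7 -> i10,i11 (sub.ALU ld.MEM) pair
  cy8 -> i12 (xor.ALU) tail

PAIRS = 4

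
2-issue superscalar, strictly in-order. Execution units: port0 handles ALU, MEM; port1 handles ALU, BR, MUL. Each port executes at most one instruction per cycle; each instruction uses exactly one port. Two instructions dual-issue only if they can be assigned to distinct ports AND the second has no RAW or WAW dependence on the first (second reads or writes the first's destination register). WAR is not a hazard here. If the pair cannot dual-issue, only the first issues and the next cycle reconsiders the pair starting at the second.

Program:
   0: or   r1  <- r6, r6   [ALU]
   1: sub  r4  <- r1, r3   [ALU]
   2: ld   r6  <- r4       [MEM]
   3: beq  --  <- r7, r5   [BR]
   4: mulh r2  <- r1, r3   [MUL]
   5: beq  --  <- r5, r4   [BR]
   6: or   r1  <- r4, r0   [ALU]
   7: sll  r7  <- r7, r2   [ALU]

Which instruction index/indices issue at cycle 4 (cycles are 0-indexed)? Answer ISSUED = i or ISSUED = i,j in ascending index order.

ISSUED = 5,6

[0] i0  or  -- RAW r1
[1] i1  sub  -- RAW r4
[2] i2/i3  ld beq  -- 2-wide
[3] i4  mulh  -- no-port MUL/BR
[4] i5/i6  beq or  -- 2-wide
[5] i7  sll  -- tail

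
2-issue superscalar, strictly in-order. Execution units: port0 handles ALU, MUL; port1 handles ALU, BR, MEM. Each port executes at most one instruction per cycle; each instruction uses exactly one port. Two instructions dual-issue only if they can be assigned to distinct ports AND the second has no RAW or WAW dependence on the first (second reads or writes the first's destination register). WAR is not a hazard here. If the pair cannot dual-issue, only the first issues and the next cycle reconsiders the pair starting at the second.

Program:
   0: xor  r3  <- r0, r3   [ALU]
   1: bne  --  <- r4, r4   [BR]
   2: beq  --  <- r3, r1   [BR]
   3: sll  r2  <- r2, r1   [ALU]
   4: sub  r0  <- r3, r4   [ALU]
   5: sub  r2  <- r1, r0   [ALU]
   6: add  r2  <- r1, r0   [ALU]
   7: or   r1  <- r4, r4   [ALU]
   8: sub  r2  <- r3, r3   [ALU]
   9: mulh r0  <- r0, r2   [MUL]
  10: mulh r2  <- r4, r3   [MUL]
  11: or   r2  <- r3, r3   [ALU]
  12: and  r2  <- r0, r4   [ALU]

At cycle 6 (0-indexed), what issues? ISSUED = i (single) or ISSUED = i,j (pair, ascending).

ISSUED = 9

[0] i0+i1  xor bne  -- dual
[1] i2+i3  beq sll  -- dual
[2] i4  sub  -- RAW r0
[3] i5  sub  -- WAW r2
[4] i6+i7  add or  -- dual
[5] i8  sub  -- RAW r2
[6] i9  mulh  -- no-port MUL/MUL
[7] i10  mulh  -- WAW r2
[8] i11  or  -- WAW r2
[9] i12  and  -- tail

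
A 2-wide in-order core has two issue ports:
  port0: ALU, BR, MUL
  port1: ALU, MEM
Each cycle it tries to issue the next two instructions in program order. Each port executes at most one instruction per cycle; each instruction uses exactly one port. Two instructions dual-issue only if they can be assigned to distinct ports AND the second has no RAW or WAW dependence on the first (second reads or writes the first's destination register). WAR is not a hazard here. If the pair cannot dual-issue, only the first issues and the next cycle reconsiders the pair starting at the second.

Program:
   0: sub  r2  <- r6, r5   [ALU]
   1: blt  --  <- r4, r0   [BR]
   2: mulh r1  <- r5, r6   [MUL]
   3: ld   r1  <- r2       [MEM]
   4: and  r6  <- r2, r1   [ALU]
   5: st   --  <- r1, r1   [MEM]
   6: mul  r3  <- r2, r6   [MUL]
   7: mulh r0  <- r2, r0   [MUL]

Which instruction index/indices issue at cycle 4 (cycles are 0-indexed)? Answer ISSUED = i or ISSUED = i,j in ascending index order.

ISSUED = 6

c0: i0/i1 sub.ALU/blt.BR  dual
c1: i2 mulh.MUL  WAW r1
c2: i3 ld.MEM  RAW r1
c3: i4/i5 and.ALU/st.MEM  dual
c4: i6 mul.MUL  no-port MUL/MUL
c5: i7 mulh.MUL  tail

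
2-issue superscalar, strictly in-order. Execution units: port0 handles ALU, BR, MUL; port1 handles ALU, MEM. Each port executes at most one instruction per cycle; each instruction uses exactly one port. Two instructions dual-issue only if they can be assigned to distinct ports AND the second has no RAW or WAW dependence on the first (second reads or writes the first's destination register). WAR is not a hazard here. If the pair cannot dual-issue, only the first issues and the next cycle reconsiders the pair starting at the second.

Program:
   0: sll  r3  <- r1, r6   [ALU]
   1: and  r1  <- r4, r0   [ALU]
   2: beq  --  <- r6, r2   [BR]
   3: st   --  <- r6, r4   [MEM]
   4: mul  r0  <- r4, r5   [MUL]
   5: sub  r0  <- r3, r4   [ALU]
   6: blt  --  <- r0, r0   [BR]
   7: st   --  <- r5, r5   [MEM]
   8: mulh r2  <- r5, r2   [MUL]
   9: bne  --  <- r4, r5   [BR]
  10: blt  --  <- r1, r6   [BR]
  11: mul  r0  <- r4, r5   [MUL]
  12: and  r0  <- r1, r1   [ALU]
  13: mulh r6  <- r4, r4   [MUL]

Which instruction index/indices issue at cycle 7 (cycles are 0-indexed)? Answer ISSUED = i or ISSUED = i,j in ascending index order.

ISSUED = 10

#0 head=0: sll+and i0&i1 dual
#1 head=2: beq+st i2&i3 dual
#2 head=4: mul i4 WAW r0
#3 head=5: sub i5 RAW r0
#4 head=6: blt+st i6&i7 dual
#5 head=8: mulh i8 no-port MUL/BR
#6 head=9: bne i9 no-port BR/BR
#7 head=10: blt i10 no-port BR/MUL
#8 head=11: mul i11 WAW r0
#9 head=12: and+mulh i12&i13 dual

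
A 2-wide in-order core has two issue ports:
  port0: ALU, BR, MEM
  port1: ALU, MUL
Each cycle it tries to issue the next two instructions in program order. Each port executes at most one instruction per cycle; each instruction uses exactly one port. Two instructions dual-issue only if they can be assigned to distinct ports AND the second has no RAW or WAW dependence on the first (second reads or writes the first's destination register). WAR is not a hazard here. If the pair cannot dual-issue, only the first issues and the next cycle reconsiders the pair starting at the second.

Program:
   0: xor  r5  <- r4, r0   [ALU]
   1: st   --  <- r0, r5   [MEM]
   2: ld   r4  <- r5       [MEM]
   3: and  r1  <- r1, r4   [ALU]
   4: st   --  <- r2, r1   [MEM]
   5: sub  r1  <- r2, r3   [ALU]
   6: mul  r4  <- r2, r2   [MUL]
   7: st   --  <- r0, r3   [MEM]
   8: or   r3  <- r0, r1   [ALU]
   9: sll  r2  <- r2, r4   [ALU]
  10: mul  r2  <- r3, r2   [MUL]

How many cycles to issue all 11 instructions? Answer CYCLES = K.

CYCLES = 8

0. xor @i0  | RAW r5
1. st @i1  | no-port MEM/MEM
2. ld @i2  | RAW r4
3. and @i3  | RAW r1
4. st sub @i4/i5  | pair
5. mul st @i6/i7  | pair
6. or sll @i8/i9  | pair
7. mul @i10  | tail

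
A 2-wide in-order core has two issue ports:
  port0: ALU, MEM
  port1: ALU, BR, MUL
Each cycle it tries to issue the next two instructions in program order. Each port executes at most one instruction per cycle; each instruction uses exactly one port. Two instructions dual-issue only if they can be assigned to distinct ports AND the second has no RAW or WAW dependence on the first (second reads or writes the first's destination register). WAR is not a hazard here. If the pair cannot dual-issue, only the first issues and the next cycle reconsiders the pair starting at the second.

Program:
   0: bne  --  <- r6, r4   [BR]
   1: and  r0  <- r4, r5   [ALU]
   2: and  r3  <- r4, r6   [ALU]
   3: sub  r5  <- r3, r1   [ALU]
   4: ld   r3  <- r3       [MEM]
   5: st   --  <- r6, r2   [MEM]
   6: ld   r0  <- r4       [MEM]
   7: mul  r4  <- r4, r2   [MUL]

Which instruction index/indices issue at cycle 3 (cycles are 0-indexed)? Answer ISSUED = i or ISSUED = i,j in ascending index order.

#0 head=0: bne.BR and.ALU i0&i1 dual
#1 head=2: and.ALU i2 RAW r3
#2 head=3: sub.ALU ld.MEM i3&i4 dual
#3 head=5: st.MEM i5 no-port MEM/MEM
#4 head=6: ld.MEM mul.MUL i6&i7 dual

ISSUED = 5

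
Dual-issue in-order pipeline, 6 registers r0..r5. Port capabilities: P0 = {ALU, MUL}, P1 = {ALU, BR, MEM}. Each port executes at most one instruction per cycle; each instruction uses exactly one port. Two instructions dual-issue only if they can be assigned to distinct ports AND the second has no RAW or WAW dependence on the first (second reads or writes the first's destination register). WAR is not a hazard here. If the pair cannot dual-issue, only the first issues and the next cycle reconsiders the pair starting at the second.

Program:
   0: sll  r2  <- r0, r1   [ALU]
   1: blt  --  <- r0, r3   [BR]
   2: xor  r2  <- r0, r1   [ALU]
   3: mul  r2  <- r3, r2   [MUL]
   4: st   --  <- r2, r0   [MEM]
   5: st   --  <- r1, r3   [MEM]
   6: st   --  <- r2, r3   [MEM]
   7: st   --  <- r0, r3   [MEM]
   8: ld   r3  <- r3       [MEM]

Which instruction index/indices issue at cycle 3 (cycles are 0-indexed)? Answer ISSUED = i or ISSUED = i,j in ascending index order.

c0: i0&i1 sll;blt  2-wide
c1: i2 xor  RAW+WAW r2
c2: i3 mul  RAW r2
c3: i4 st  no-port MEM/MEM
c4: i5 st  no-port MEM/MEM
c5: i6 st  no-port MEM/MEM
c6: i7 st  no-port MEM/MEM
c7: i8 ld  tail

ISSUED = 4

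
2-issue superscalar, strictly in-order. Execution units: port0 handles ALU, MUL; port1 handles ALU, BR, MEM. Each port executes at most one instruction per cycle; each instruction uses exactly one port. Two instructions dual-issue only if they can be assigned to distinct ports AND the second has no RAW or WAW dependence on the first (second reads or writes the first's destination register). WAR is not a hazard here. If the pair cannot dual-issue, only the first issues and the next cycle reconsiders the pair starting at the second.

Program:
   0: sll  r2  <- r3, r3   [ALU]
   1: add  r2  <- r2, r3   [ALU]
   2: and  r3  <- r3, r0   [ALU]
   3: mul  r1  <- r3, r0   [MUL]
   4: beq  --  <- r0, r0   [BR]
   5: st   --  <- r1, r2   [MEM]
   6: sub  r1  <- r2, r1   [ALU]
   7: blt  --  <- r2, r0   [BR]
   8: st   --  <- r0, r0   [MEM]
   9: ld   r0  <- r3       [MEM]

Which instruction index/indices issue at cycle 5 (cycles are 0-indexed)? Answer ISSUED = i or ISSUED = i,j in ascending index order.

#0 head=0: sll i0 RAW+WAW r2
#1 head=1: add+and i1/i2 pair
#2 head=3: mul+beq i3/i4 pair
#3 head=5: st+sub i5/i6 pair
#4 head=7: blt i7 no-port BR/MEM
#5 head=8: st i8 no-port MEM/MEM
#6 head=9: ld i9 tail

ISSUED = 8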